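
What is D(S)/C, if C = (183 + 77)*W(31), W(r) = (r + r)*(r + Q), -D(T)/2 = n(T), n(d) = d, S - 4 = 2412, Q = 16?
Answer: -604/94705 ≈ -0.0063777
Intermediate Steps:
S = 2416 (S = 4 + 2412 = 2416)
D(T) = -2*T
W(r) = 2*r*(16 + r) (W(r) = (r + r)*(r + 16) = (2*r)*(16 + r) = 2*r*(16 + r))
C = 757640 (C = (183 + 77)*(2*31*(16 + 31)) = 260*(2*31*47) = 260*2914 = 757640)
D(S)/C = -2*2416/757640 = -4832*1/757640 = -604/94705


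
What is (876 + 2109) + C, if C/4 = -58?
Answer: 2753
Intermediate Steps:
C = -232 (C = 4*(-58) = -232)
(876 + 2109) + C = (876 + 2109) - 232 = 2985 - 232 = 2753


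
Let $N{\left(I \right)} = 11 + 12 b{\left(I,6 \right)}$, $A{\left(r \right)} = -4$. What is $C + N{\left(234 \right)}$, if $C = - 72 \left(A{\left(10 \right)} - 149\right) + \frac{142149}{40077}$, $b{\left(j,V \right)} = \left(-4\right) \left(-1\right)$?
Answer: $\frac{147998308}{13359} \approx 11079.0$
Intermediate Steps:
$b{\left(j,V \right)} = 4$
$N{\left(I \right)} = 59$ ($N{\left(I \right)} = 11 + 12 \cdot 4 = 11 + 48 = 59$)
$C = \frac{147210127}{13359}$ ($C = - 72 \left(-4 - 149\right) + \frac{142149}{40077} = \left(-72\right) \left(-153\right) + 142149 \cdot \frac{1}{40077} = 11016 + \frac{47383}{13359} = \frac{147210127}{13359} \approx 11020.0$)
$C + N{\left(234 \right)} = \frac{147210127}{13359} + 59 = \frac{147998308}{13359}$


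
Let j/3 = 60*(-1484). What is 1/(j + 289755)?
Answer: 1/22635 ≈ 4.4179e-5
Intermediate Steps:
j = -267120 (j = 3*(60*(-1484)) = 3*(-89040) = -267120)
1/(j + 289755) = 1/(-267120 + 289755) = 1/22635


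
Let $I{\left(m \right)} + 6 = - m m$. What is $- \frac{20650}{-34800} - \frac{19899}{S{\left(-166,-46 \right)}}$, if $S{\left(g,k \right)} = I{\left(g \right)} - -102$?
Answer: $\frac{6297671}{4778040} \approx 1.318$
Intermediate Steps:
$I{\left(m \right)} = -6 - m^{2}$ ($I{\left(m \right)} = -6 + - m m = -6 - m^{2}$)
$S{\left(g,k \right)} = 96 - g^{2}$ ($S{\left(g,k \right)} = \left(-6 - g^{2}\right) - -102 = \left(-6 - g^{2}\right) + 102 = 96 - g^{2}$)
$- \frac{20650}{-34800} - \frac{19899}{S{\left(-166,-46 \right)}} = - \frac{20650}{-34800} - \frac{19899}{96 - \left(-166\right)^{2}} = \left(-20650\right) \left(- \frac{1}{34800}\right) - \frac{19899}{96 - 27556} = \frac{413}{696} - \frac{19899}{96 - 27556} = \frac{413}{696} - \frac{19899}{-27460} = \frac{413}{696} - - \frac{19899}{27460} = \frac{413}{696} + \frac{19899}{27460} = \frac{6297671}{4778040}$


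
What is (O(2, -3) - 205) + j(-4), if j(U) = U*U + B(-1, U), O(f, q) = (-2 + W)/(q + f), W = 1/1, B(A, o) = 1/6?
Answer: -1127/6 ≈ -187.83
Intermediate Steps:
B(A, o) = 1/6
W = 1
O(f, q) = -1/(f + q) (O(f, q) = (-2 + 1)/(q + f) = -1/(f + q))
j(U) = 1/6 + U**2 (j(U) = U*U + 1/6 = U**2 + 1/6 = 1/6 + U**2)
(O(2, -3) - 205) + j(-4) = (-1/(2 - 3) - 205) + (1/6 + (-4)**2) = (-1/(-1) - 205) + (1/6 + 16) = (-1*(-1) - 205) + 97/6 = (1 - 205) + 97/6 = -204 + 97/6 = -1127/6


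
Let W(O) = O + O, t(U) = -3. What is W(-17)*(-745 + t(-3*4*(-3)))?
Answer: 25432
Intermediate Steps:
W(O) = 2*O
W(-17)*(-745 + t(-3*4*(-3))) = (2*(-17))*(-745 - 3) = -34*(-748) = 25432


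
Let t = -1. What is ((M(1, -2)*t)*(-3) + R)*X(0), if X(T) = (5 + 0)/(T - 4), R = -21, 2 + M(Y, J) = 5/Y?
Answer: 15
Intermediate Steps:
M(Y, J) = -2 + 5/Y
X(T) = 5/(-4 + T)
((M(1, -2)*t)*(-3) + R)*X(0) = (((-2 + 5/1)*(-1))*(-3) - 21)*(5/(-4 + 0)) = (((-2 + 5*1)*(-1))*(-3) - 21)*(5/(-4)) = (((-2 + 5)*(-1))*(-3) - 21)*(5*(-1/4)) = ((3*(-1))*(-3) - 21)*(-5/4) = (-3*(-3) - 21)*(-5/4) = (9 - 21)*(-5/4) = -12*(-5/4) = 15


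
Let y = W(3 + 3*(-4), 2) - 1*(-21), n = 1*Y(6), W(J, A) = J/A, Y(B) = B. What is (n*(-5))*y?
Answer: -495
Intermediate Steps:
n = 6 (n = 1*6 = 6)
y = 33/2 (y = (3 + 3*(-4))/2 - 1*(-21) = (3 - 12)*(½) + 21 = -9*½ + 21 = -9/2 + 21 = 33/2 ≈ 16.500)
(n*(-5))*y = (6*(-5))*(33/2) = -30*33/2 = -495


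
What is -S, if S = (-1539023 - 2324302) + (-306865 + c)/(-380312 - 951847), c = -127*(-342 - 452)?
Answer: 5146562962648/1332159 ≈ 3.8633e+6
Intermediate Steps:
c = 100838 (c = -127*(-794) = 100838)
S = -5146562962648/1332159 (S = (-1539023 - 2324302) + (-306865 + 100838)/(-380312 - 951847) = -3863325 - 206027/(-1332159) = -3863325 - 206027*(-1/1332159) = -3863325 + 206027/1332159 = -5146562962648/1332159 ≈ -3.8633e+6)
-S = -1*(-5146562962648/1332159) = 5146562962648/1332159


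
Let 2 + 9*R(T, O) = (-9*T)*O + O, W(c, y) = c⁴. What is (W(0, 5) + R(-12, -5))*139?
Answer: -76033/9 ≈ -8448.1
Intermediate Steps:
R(T, O) = -2/9 + O/9 - O*T (R(T, O) = -2/9 + ((-9*T)*O + O)/9 = -2/9 + (-9*O*T + O)/9 = -2/9 + (O - 9*O*T)/9 = -2/9 + (O/9 - O*T) = -2/9 + O/9 - O*T)
(W(0, 5) + R(-12, -5))*139 = (0⁴ + (-2/9 + (⅑)*(-5) - 1*(-5)*(-12)))*139 = (0 + (-2/9 - 5/9 - 60))*139 = (0 - 547/9)*139 = -547/9*139 = -76033/9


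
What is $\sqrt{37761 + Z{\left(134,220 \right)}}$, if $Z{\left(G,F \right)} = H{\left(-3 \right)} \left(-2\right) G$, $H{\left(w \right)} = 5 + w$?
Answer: $5 \sqrt{1489} \approx 192.94$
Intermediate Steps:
$Z{\left(G,F \right)} = - 4 G$ ($Z{\left(G,F \right)} = \left(5 - 3\right) \left(-2\right) G = 2 \left(-2\right) G = - 4 G$)
$\sqrt{37761 + Z{\left(134,220 \right)}} = \sqrt{37761 - 536} = \sqrt{37225} = 5 \sqrt{1489}$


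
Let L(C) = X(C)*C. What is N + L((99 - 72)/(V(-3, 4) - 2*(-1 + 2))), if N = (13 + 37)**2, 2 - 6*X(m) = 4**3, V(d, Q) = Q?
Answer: 4721/2 ≈ 2360.5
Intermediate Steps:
X(m) = -31/3 (X(m) = 1/3 - 1/6*4**3 = 1/3 - 1/6*64 = 1/3 - 32/3 = -31/3)
N = 2500 (N = 50**2 = 2500)
L(C) = -31*C/3
N + L((99 - 72)/(V(-3, 4) - 2*(-1 + 2))) = 2500 - 31*(99 - 72)/(3*(4 - 2*(-1 + 2))) = 2500 - 279/(4 - 2*1) = 2500 - 279/(4 - 2) = 2500 - 279/2 = 4721/2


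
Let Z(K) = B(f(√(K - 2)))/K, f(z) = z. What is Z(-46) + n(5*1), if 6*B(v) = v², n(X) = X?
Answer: 119/23 ≈ 5.1739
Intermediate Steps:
B(v) = v²/6
Z(K) = (-⅓ + K/6)/K (Z(K) = ((√(K - 2))²/6)/K = ((√(-2 + K))²/6)/K = ((-2 + K)/6)/K = (-⅓ + K/6)/K)
Z(-46) + n(5*1) = (⅙)*(-2 - 46)/(-46) + 5*1 = (⅙)*(-1/46)*(-48) + 5 = 4/23 + 5 = 119/23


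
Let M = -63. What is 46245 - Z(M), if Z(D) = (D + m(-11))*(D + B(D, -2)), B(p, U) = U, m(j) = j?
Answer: 41435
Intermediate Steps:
Z(D) = (-11 + D)*(-2 + D) (Z(D) = (D - 11)*(D - 2) = (-11 + D)*(-2 + D))
46245 - Z(M) = 46245 - (22 + (-63)**2 - 13*(-63)) = 46245 - (22 + 3969 + 819) = 46245 - 1*4810 = 46245 - 4810 = 41435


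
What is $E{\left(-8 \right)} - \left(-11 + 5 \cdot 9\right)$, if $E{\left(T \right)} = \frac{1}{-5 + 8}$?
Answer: $- \frac{101}{3} \approx -33.667$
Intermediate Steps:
$E{\left(T \right)} = \frac{1}{3}$
$E{\left(-8 \right)} - \left(-11 + 5 \cdot 9\right) = \frac{1}{3} - \left(-11 + 5 \cdot 9\right) = \frac{1}{3} - \left(-11 + 45\right) = \frac{1}{3} - 34 = - \frac{101}{3}$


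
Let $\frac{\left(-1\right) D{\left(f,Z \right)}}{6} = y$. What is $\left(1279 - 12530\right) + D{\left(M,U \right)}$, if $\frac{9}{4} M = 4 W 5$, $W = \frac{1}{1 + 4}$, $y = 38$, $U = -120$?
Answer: $-11479$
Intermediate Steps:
$W = \frac{1}{5} \approx 0.2$
$M = \frac{16}{9}$ ($M = \frac{4 \cdot 4 \cdot \frac{1}{5} \cdot 5}{9} = \frac{4 \cdot \frac{4}{5} \cdot 5}{9} = \frac{4}{9} \cdot 4 = \frac{16}{9} \approx 1.7778$)
$D{\left(f,Z \right)} = -228$ ($D{\left(f,Z \right)} = \left(-6\right) 38 = -228$)
$\left(1279 - 12530\right) + D{\left(M,U \right)} = \left(1279 - 12530\right) - 228 = -11251 - 228 = -11479$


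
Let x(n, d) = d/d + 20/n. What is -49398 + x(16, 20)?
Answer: -197583/4 ≈ -49396.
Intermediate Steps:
x(n, d) = 1 + 20/n
-49398 + x(16, 20) = -49398 + (20 + 16)/16 = -49398 + (1/16)*36 = -49398 + 9/4 = -197583/4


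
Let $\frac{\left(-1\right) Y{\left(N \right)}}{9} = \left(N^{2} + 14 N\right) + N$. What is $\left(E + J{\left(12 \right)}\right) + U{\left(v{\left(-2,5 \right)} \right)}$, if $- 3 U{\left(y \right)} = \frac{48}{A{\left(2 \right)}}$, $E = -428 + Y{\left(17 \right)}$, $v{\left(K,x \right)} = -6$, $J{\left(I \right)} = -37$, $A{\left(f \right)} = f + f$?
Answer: $-5365$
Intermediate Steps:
$A{\left(f \right)} = 2 f$
$Y{\left(N \right)} = - 135 N - 9 N^{2}$ ($Y{\left(N \right)} = - 9 \left(\left(N^{2} + 14 N\right) + N\right) = - 9 \left(N^{2} + 15 N\right) = - 135 N - 9 N^{2}$)
$E = -5324$ ($E = -428 - 153 \left(15 + 17\right) = -428 - 153 \cdot 32 = -428 - 4896 = -5324$)
$U{\left(y \right)} = -4$ ($U{\left(y \right)} = - \frac{48 \frac{1}{2 \cdot 2}}{3} = - \frac{48 \cdot \frac{1}{4}}{3} = \left(- \frac{1}{3}\right) 12 = -4$)
$\left(E + J{\left(12 \right)}\right) + U{\left(v{\left(-2,5 \right)} \right)} = \left(-5324 - 37\right) - 4 = -5361 - 4 = -5365$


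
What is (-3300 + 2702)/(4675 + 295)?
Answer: -299/2485 ≈ -0.12032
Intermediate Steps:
(-3300 + 2702)/(4675 + 295) = -598/4970 = -598*1/4970 = -299/2485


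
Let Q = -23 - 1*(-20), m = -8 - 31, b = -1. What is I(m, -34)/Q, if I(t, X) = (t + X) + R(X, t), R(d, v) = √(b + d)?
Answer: 73/3 - I*√35/3 ≈ 24.333 - 1.972*I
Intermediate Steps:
m = -39
Q = -3 (Q = -23 + 20 = -3)
R(d, v) = √(-1 + d)
I(t, X) = X + t + √(-1 + X) (I(t, X) = (t + X) + √(-1 + X) = (X + t) + √(-1 + X) = X + t + √(-1 + X))
I(m, -34)/Q = (-34 - 39 + √(-1 - 34))/(-3) = (-34 - 39 + √(-35))*(-⅓) = (-34 - 39 + I*√35)*(-⅓) = (-73 + I*√35)*(-⅓) = 73/3 - I*√35/3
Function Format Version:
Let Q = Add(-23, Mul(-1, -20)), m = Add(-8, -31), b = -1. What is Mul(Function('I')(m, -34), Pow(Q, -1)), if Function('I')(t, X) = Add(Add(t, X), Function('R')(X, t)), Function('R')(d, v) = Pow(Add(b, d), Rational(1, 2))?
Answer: Add(Rational(73, 3), Mul(Rational(-1, 3), I, Pow(35, Rational(1, 2)))) ≈ Add(24.333, Mul(-1.9720, I))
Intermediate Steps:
m = -39
Q = -3 (Q = Add(-23, 20) = -3)
Function('R')(d, v) = Pow(Add(-1, d), Rational(1, 2))
Function('I')(t, X) = Add(X, t, Pow(Add(-1, X), Rational(1, 2))) (Function('I')(t, X) = Add(Add(t, X), Pow(Add(-1, X), Rational(1, 2))) = Add(Add(X, t), Pow(Add(-1, X), Rational(1, 2))) = Add(X, t, Pow(Add(-1, X), Rational(1, 2))))
Mul(Function('I')(m, -34), Pow(Q, -1)) = Mul(Add(-34, -39, Pow(Add(-1, -34), Rational(1, 2))), Pow(-3, -1)) = Mul(Add(-34, -39, Pow(-35, Rational(1, 2))), Rational(-1, 3)) = Mul(Add(-34, -39, Mul(I, Pow(35, Rational(1, 2)))), Rational(-1, 3)) = Mul(Add(-73, Mul(I, Pow(35, Rational(1, 2)))), Rational(-1, 3)) = Add(Rational(73, 3), Mul(Rational(-1, 3), I, Pow(35, Rational(1, 2))))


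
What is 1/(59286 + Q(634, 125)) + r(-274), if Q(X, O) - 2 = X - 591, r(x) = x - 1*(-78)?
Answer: -11628875/59331 ≈ -196.00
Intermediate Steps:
r(x) = 78 + x (r(x) = x + 78 = 78 + x)
Q(X, O) = -589 + X (Q(X, O) = 2 + (X - 591) = 2 + (-591 + X) = -589 + X)
1/(59286 + Q(634, 125)) + r(-274) = 1/(59286 + (-589 + 634)) + (78 - 274) = 1/(59286 + 45) - 196 = 1/59331 - 196 = -11628875/59331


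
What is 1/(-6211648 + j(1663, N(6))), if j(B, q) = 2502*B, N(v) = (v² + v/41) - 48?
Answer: -1/2050822 ≈ -4.8761e-7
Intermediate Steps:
N(v) = -48 + v² + v/41 (N(v) = (v² + v/41) - 48 = -48 + v² + v/41)
1/(-6211648 + j(1663, N(6))) = 1/(-6211648 + 2502*1663) = 1/(-6211648 + 4160826) = 1/(-2050822) = -1/2050822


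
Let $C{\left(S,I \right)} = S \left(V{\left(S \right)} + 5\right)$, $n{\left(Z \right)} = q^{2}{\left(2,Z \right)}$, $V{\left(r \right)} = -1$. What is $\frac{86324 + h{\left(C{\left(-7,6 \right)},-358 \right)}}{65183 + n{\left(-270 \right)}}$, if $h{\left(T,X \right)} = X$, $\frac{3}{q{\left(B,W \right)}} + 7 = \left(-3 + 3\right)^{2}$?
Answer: $\frac{2106167}{1596988} \approx 1.3188$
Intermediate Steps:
$q{\left(B,W \right)} = - \frac{3}{7}$ ($q{\left(B,W \right)} = \frac{3}{-7 + \left(-3 + 3\right)^{2}} = \frac{3}{-7 + 0^{2}} = \frac{3}{-7 + 0} = \frac{3}{-7} = 3 \left(- \frac{1}{7}\right) = - \frac{3}{7}$)
$n{\left(Z \right)} = \frac{9}{49}$ ($n{\left(Z \right)} = \left(- \frac{3}{7}\right)^{2} = \frac{9}{49}$)
$C{\left(S,I \right)} = 4 S$ ($C{\left(S,I \right)} = S \left(-1 + 5\right) = S 4 = 4 S$)
$\frac{86324 + h{\left(C{\left(-7,6 \right)},-358 \right)}}{65183 + n{\left(-270 \right)}} = \frac{86324 - 358}{65183 + \frac{9}{49}} = \frac{85966}{\frac{3193976}{49}} = 85966 \cdot \frac{49}{3193976} = \frac{2106167}{1596988}$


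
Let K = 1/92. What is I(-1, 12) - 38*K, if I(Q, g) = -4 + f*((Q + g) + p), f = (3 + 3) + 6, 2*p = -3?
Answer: 5041/46 ≈ 109.59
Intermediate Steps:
p = -3/2 (p = (1/2)*(-3) = -3/2 ≈ -1.5000)
K = 1/92 ≈ 0.010870
f = 12 (f = 6 + 6 = 12)
I(Q, g) = -22 + 12*Q + 12*g (I(Q, g) = -4 + 12*((Q + g) - 3/2) = -4 + 12*(-3/2 + Q + g) = -4 + (-18 + 12*Q + 12*g) = -22 + 12*Q + 12*g)
I(-1, 12) - 38*K = (-22 + 12*(-1) + 12*12) - 38*1/92 = (-22 - 12 + 144) - 19/46 = 110 - 19/46 = 5041/46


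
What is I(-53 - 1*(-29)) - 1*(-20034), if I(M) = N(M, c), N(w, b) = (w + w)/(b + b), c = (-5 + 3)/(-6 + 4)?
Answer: 20010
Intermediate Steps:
c = 1 (c = -2/(-2) = -2*(-½) = 1)
N(w, b) = w/b (N(w, b) = (2*w)/((2*b)) = (2*w)*(1/(2*b)) = w/b)
I(M) = M (I(M) = M/1 = M*1 = M)
I(-53 - 1*(-29)) - 1*(-20034) = (-53 - 1*(-29)) - 1*(-20034) = (-53 + 29) + 20034 = -24 + 20034 = 20010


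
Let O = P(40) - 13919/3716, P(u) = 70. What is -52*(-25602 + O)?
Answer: 1233580803/929 ≈ 1.3279e+6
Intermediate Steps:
O = 246201/3716 (O = 70 - 13919/3716 = 246201/3716 ≈ 66.254)
-52*(-25602 + O) = -52*(-25602 + 246201/3716) = -52*(-94890831/3716) = 1233580803/929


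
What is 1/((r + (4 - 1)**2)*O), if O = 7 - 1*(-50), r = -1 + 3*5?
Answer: 1/1311 ≈ 0.00076278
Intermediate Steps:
r = 14 (r = -1 + 15 = 14)
O = 57 (O = 7 + 50 = 57)
1/((r + (4 - 1)**2)*O) = 1/((14 + (4 - 1)**2)*57) = 1/((14 + 3**2)*57) = 1/((14 + 9)*57) = 1/(23*57) = 1/1311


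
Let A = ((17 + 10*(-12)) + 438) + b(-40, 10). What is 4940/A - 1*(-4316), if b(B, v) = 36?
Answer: 1606176/371 ≈ 4329.3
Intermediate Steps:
A = 371 (A = ((17 + 10*(-12)) + 438) + 36 = ((17 - 120) + 438) + 36 = (-103 + 438) + 36 = 335 + 36 = 371)
4940/A - 1*(-4316) = 4940/371 - 1*(-4316) = 4940*(1/371) + 4316 = 4940/371 + 4316 = 1606176/371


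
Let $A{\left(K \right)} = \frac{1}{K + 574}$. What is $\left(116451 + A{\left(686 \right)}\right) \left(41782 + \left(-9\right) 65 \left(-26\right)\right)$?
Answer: $\frac{2090584262728}{315} \approx 6.6368 \cdot 10^{9}$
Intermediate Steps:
$A{\left(K \right)} = \frac{1}{574 + K}$
$\left(116451 + A{\left(686 \right)}\right) \left(41782 + \left(-9\right) 65 \left(-26\right)\right) = \left(116451 + \frac{1}{574 + 686}\right) \left(41782 + \left(-9\right) 65 \left(-26\right)\right) = \left(116451 + \frac{1}{1260}\right) \left(41782 - -15210\right) = \left(116451 + \frac{1}{1260}\right) \left(41782 + 15210\right) = \frac{146728261}{1260} \cdot 56992 = \frac{2090584262728}{315}$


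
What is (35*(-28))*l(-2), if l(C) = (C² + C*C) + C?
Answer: -5880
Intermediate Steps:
l(C) = C + 2*C² (l(C) = (C² + C²) + C = 2*C² + C = C + 2*C²)
(35*(-28))*l(-2) = (35*(-28))*(-2*(1 + 2*(-2))) = -(-1960)*(1 - 4) = -(-1960)*(-3) = -980*6 = -5880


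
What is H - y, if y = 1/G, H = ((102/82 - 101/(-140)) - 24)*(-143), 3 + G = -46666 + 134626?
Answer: 1590834010889/504873180 ≈ 3151.0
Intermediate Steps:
G = 87957 (G = -3 + (-46666 + 134626) = -3 + 87960 = 87957)
H = 18086497/5740 (H = ((102*(1/82) - 101*(-1/140)) - 24)*(-143) = ((51/41 + 101/140) - 24)*(-143) = (11281/5740 - 24)*(-143) = -126479/5740*(-143) = 18086497/5740 ≈ 3151.0)
y = 1/87957 ≈ 1.1369e-5
H - y = 18086497/5740 - 1*1/87957 = 18086497/5740 - 1/87957 = 1590834010889/504873180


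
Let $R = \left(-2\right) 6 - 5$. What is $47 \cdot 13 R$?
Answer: $-10387$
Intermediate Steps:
$R = -17$ ($R = -12 - 5 = -17$)
$47 \cdot 13 R = 47 \cdot 13 \left(-17\right) = 611 \left(-17\right) = -10387$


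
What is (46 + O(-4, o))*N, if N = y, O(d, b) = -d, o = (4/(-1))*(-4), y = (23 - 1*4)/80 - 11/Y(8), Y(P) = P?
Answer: -455/8 ≈ -56.875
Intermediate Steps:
y = -91/80 (y = (23 - 1*4)/80 - 11/8 = (23 - 4)*(1/80) - 11*⅛ = 19*(1/80) - 11/8 = 19/80 - 11/8 = -91/80 ≈ -1.1375)
o = 16 (o = (4*(-1))*(-4) = -4*(-4) = 16)
N = -91/80 ≈ -1.1375
(46 + O(-4, o))*N = (46 - 1*(-4))*(-91/80) = (46 + 4)*(-91/80) = 50*(-91/80) = -455/8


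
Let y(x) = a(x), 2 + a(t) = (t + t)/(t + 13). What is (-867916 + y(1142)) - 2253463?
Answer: -3605192771/1155 ≈ -3.1214e+6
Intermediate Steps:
a(t) = -2 + 2*t/(13 + t) (a(t) = -2 + (t + t)/(t + 13) = -2 + (2*t)/(13 + t) = -2 + 2*t/(13 + t))
y(x) = -26/(13 + x)
(-867916 + y(1142)) - 2253463 = (-867916 - 26/(13 + 1142)) - 2253463 = (-867916 - 26/1155) - 2253463 = -1002443006/1155 - 2253463 = -3605192771/1155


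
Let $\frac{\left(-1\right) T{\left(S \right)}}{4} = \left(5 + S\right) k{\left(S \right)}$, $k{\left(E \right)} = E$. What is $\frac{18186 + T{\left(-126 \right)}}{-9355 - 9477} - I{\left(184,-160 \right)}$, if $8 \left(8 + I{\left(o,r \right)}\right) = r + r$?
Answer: $\frac{473367}{9416} \approx 50.273$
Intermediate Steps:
$I{\left(o,r \right)} = -8 + \frac{r}{4}$ ($I{\left(o,r \right)} = -8 + \frac{r + r}{8} = -8 + \frac{2 r}{8} = -8 + \frac{r}{4}$)
$T{\left(S \right)} = - 4 S \left(5 + S\right)$ ($T{\left(S \right)} = - 4 \left(5 + S\right) S = - 4 S \left(5 + S\right)$)
$\frac{18186 + T{\left(-126 \right)}}{-9355 - 9477} - I{\left(184,-160 \right)} = \frac{18186 - - 504 \left(5 - 126\right)}{-9355 - 9477} - \left(-8 + \frac{1}{4} \left(-160\right)\right) = \frac{18186 - \left(-504\right) \left(-121\right)}{-18832} - \left(-8 - 40\right) = \left(18186 - 60984\right) \left(- \frac{1}{18832}\right) - -48 = \left(-42798\right) \left(- \frac{1}{18832}\right) + 48 = \frac{21399}{9416} + 48 = \frac{473367}{9416}$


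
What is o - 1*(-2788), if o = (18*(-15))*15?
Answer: -1262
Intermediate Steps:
o = -4050 (o = -270*15 = -4050)
o - 1*(-2788) = -4050 - 1*(-2788) = -4050 + 2788 = -1262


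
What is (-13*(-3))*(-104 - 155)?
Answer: -10101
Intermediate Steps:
(-13*(-3))*(-104 - 155) = 39*(-259) = -10101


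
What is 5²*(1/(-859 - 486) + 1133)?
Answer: 7619420/269 ≈ 28325.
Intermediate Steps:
5²*(1/(-859 - 486) + 1133) = 25*(1/(-1345) + 1133) = 25*(-1/1345 + 1133) = 25*(1523884/1345) = 7619420/269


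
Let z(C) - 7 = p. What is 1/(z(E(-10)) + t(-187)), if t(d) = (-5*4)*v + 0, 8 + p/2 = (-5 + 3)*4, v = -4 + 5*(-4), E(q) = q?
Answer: 1/455 ≈ 0.0021978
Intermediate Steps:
v = -24 (v = -4 - 20 = -24)
p = -32 (p = -16 + 2*((-5 + 3)*4) = -16 + 2*(-2*4) = -16 + 2*(-8) = -16 - 16 = -32)
z(C) = -25 (z(C) = 7 - 32 = -25)
t(d) = 480 (t(d) = -5*4*(-24) + 0 = -20*(-24) + 0 = 480 + 0 = 480)
1/(z(E(-10)) + t(-187)) = 1/(-25 + 480) = 1/455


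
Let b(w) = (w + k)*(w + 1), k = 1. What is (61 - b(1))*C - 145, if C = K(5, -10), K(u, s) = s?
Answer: -715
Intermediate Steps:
C = -10
b(w) = (1 + w)² (b(w) = (w + 1)*(w + 1) = (1 + w)*(1 + w) = (1 + w)²)
(61 - b(1))*C - 145 = (61 - (1 + 1² + 2*1))*(-10) - 145 = (61 - (1 + 1 + 2))*(-10) - 145 = (61 - 1*4)*(-10) - 145 = (61 - 4)*(-10) - 145 = 57*(-10) - 145 = -570 - 145 = -715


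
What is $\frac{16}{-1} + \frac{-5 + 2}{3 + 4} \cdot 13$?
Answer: $- \frac{151}{7} \approx -21.571$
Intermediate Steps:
$\frac{16}{-1} + \frac{-5 + 2}{3 + 4} \cdot 13 = 16 \left(-1\right) + - \frac{3}{7} \cdot 13 = -16 + \left(-3\right) \frac{1}{7} \cdot 13 = -16 - \frac{39}{7} = - \frac{151}{7}$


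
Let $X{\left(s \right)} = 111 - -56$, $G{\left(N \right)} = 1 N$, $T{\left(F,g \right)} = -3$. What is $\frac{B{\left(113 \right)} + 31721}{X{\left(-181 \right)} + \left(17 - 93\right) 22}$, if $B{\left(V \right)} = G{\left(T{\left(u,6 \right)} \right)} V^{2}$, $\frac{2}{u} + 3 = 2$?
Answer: $\frac{6586}{1505} \approx 4.3761$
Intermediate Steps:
$u = -2$ ($u = \frac{2}{-3 + 2} = \frac{2}{-1} = 2 \left(-1\right) = -2$)
$G{\left(N \right)} = N$
$X{\left(s \right)} = 167$ ($X{\left(s \right)} = 111 + 56 = 167$)
$B{\left(V \right)} = - 3 V^{2}$
$\frac{B{\left(113 \right)} + 31721}{X{\left(-181 \right)} + \left(17 - 93\right) 22} = \frac{- 3 \cdot 113^{2} + 31721}{167 + \left(17 - 93\right) 22} = \frac{\left(-3\right) 12769 + 31721}{167 - 1672} = \frac{-38307 + 31721}{167 - 1672} = - \frac{6586}{-1505} = \left(-6586\right) \left(- \frac{1}{1505}\right) = \frac{6586}{1505}$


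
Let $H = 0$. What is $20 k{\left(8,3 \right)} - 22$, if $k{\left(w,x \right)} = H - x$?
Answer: $-82$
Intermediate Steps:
$k{\left(w,x \right)} = - x$ ($k{\left(w,x \right)} = 0 - x = - x$)
$20 k{\left(8,3 \right)} - 22 = 20 \left(\left(-1\right) 3\right) - 22 = 20 \left(-3\right) - 22 = -60 - 22 = -82$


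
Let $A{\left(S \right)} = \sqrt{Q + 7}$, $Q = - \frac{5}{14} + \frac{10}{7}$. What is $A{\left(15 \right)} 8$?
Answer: $\frac{4 \sqrt{1582}}{7} \approx 22.728$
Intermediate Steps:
$Q = \frac{15}{14}$ ($Q = \left(-5\right) \frac{1}{14} + 10 \cdot \frac{1}{7} = - \frac{5}{14} + \frac{10}{7} = \frac{15}{14} \approx 1.0714$)
$A{\left(S \right)} = \frac{\sqrt{1582}}{14}$ ($A{\left(S \right)} = \sqrt{\frac{15}{14} + 7} = \sqrt{\frac{113}{14}} = \frac{\sqrt{1582}}{14}$)
$A{\left(15 \right)} 8 = \frac{\sqrt{1582}}{14} \cdot 8 = \frac{4 \sqrt{1582}}{7}$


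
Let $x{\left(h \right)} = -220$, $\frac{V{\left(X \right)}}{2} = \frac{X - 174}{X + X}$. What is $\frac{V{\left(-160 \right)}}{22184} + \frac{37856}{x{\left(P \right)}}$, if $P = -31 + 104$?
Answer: $- \frac{3359188179}{19521920} \approx -172.07$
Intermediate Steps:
$V{\left(X \right)} = \frac{-174 + X}{X}$ ($V{\left(X \right)} = 2 \frac{X - 174}{X + X} = 2 \frac{-174 + X}{2 X} = \frac{-174 + X}{X}$)
$P = 73$
$\frac{V{\left(-160 \right)}}{22184} + \frac{37856}{x{\left(P \right)}} = \frac{\frac{1}{-160} \left(-174 - 160\right)}{22184} + \frac{37856}{-220} = \left(- \frac{1}{160}\right) \left(-334\right) \frac{1}{22184} + 37856 \left(- \frac{1}{220}\right) = \frac{167}{80} \cdot \frac{1}{22184} - \frac{9464}{55} = \frac{167}{1774720} - \frac{9464}{55} = - \frac{3359188179}{19521920}$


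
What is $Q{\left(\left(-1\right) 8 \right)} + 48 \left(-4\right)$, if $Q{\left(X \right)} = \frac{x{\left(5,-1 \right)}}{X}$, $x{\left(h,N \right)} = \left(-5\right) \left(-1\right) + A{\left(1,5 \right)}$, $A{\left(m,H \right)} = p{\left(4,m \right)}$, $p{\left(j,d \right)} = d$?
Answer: $- \frac{771}{4} \approx -192.75$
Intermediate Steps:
$A{\left(m,H \right)} = m$
$x{\left(h,N \right)} = 6$ ($x{\left(h,N \right)} = \left(-5\right) \left(-1\right) + 1 = 5 + 1 = 6$)
$Q{\left(X \right)} = \frac{6}{X}$
$Q{\left(\left(-1\right) 8 \right)} + 48 \left(-4\right) = \frac{6}{\left(-1\right) 8} + 48 \left(-4\right) = \frac{6}{-8} - 192 = 6 \left(- \frac{1}{8}\right) - 192 = - \frac{3}{4} - 192 = - \frac{771}{4}$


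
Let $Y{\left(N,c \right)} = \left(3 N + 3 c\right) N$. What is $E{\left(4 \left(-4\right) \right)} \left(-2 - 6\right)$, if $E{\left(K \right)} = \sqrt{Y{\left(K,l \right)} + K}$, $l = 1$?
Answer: $- 64 \sqrt{11} \approx -212.26$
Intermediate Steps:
$Y{\left(N,c \right)} = N \left(3 N + 3 c\right)$
$E{\left(K \right)} = \sqrt{K + 3 K \left(1 + K\right)}$ ($E{\left(K \right)} = \sqrt{3 K \left(K + 1\right) + K} = \sqrt{3 K \left(1 + K\right) + K} = \sqrt{K + 3 K \left(1 + K\right)}$)
$E{\left(4 \left(-4\right) \right)} \left(-2 - 6\right) = \sqrt{4 \left(-4\right) \left(4 + 3 \cdot 4 \left(-4\right)\right)} \left(-2 - 6\right) = \sqrt{- 16 \left(4 + 3 \left(-16\right)\right)} \left(-2 - 6\right) = \sqrt{- 16 \left(4 - 48\right)} \left(-8\right) = \sqrt{\left(-16\right) \left(-44\right)} \left(-8\right) = \sqrt{704} \left(-8\right) = 8 \sqrt{11} \left(-8\right) = - 64 \sqrt{11}$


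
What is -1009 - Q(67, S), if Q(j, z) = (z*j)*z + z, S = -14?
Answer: -14127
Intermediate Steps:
Q(j, z) = z + j*z² (Q(j, z) = (j*z)*z + z = j*z² + z = z + j*z²)
-1009 - Q(67, S) = -1009 - (-14)*(1 + 67*(-14)) = -1009 - (-14)*(1 - 938) = -1009 - (-14)*(-937) = -1009 - 1*13118 = -1009 - 13118 = -14127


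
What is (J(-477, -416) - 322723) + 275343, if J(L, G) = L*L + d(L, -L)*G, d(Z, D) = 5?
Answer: 178069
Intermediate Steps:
J(L, G) = L**2 + 5*G (J(L, G) = L*L + 5*G = L**2 + 5*G)
(J(-477, -416) - 322723) + 275343 = (((-477)**2 + 5*(-416)) - 322723) + 275343 = ((227529 - 2080) - 322723) + 275343 = (225449 - 322723) + 275343 = -97274 + 275343 = 178069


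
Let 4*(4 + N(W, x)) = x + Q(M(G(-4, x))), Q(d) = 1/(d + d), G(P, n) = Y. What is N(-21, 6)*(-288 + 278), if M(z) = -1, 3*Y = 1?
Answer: 105/4 ≈ 26.250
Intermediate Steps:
Y = ⅓ (Y = (⅓)*1 = ⅓ ≈ 0.33333)
G(P, n) = ⅓
Q(d) = 1/(2*d)
N(W, x) = -33/8 + x/4 (N(W, x) = -4 + (x + (½)/(-1))/4 = -4 + (x + (½)*(-1))/4 = -4 + (x - ½)/4 = -4 + (-½ + x)/4 = -4 + (-⅛ + x/4) = -33/8 + x/4)
N(-21, 6)*(-288 + 278) = (-33/8 + (¼)*6)*(-288 + 278) = (-33/8 + 3/2)*(-10) = -21/8*(-10) = 105/4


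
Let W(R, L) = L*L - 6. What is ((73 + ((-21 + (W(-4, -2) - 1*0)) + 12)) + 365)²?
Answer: 182329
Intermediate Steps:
W(R, L) = -6 + L² (W(R, L) = L² - 6 = -6 + L²)
((73 + ((-21 + (W(-4, -2) - 1*0)) + 12)) + 365)² = ((73 + ((-21 + ((-6 + (-2)²) - 1*0)) + 12)) + 365)² = ((73 + ((-21 + ((-6 + 4) + 0)) + 12)) + 365)² = ((73 + ((-21 + (-2 + 0)) + 12)) + 365)² = ((73 + ((-21 - 2) + 12)) + 365)² = ((73 + (-23 + 12)) + 365)² = ((73 - 11) + 365)² = (62 + 365)² = 427² = 182329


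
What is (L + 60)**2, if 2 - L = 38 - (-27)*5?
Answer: 12321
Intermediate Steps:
L = -171 (L = 2 - (38 - (-27)*5) = 2 - (38 - 1*(-135)) = 2 - (38 + 135) = 2 - 1*173 = 2 - 173 = -171)
(L + 60)**2 = (-171 + 60)**2 = (-111)**2 = 12321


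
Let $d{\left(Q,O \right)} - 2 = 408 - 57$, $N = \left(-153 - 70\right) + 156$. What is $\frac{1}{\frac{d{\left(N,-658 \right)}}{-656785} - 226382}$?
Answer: $- \frac{656785}{148684302223} \approx -4.4173 \cdot 10^{-6}$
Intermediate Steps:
$N = -67$ ($N = -223 + 156 = -67$)
$d{\left(Q,O \right)} = 353$ ($d{\left(Q,O \right)} = 2 + \left(408 - 57\right) = 2 + 351 = 353$)
$\frac{1}{\frac{d{\left(N,-658 \right)}}{-656785} - 226382} = \frac{1}{\frac{353}{-656785} - 226382} = \frac{1}{353 \left(- \frac{1}{656785}\right) - 226382} = \frac{1}{- \frac{353}{656785} - 226382} = \frac{1}{- \frac{148684302223}{656785}} = - \frac{656785}{148684302223}$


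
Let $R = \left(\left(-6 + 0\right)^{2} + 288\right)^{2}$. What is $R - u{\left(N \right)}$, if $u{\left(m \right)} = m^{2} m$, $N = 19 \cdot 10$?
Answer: $-6754024$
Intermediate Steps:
$N = 190$
$u{\left(m \right)} = m^{3}$
$R = 104976$ ($R = \left(\left(-6\right)^{2} + 288\right)^{2} = \left(36 + 288\right)^{2} = 324^{2} = 104976$)
$R - u{\left(N \right)} = 104976 - 190^{3} = 104976 - 6859000 = -6754024$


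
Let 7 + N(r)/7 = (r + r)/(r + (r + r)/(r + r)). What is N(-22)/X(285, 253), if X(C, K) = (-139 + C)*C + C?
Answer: -103/125685 ≈ -0.00081951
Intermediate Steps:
X(C, K) = C + C*(-139 + C) (X(C, K) = C*(-139 + C) + C = C + C*(-139 + C))
N(r) = -49 + 14*r/(1 + r) (N(r) = -49 + 7*((r + r)/(r + (r + r)/(r + r))) = -49 + 7*((2*r)/(r + (2*r)/((2*r)))) = -49 + 7*((2*r)/(r + (2*r)*(1/(2*r)))) = -49 + 7*((2*r)/(r + 1)) = -49 + 7*((2*r)/(1 + r)) = -49 + 7*(2*r/(1 + r)) = -49 + 14*r/(1 + r))
N(-22)/X(285, 253) = (7*(-7 - 5*(-22))/(1 - 22))/((285*(-138 + 285))) = (7*(-7 + 110)/(-21))/((285*147)) = (7*(-1/21)*103)/41895 = -103/3*1/41895 = -103/125685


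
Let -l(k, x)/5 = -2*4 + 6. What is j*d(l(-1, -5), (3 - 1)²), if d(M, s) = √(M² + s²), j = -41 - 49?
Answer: -180*√29 ≈ -969.33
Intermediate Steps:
l(k, x) = 10 (l(k, x) = -5*(-2*4 + 6) = -5*(-8 + 6) = -5*(-2) = 10)
j = -90
j*d(l(-1, -5), (3 - 1)²) = -90*√(10² + ((3 - 1)²)²) = -90*√(100 + (2²)²) = -90*√(100 + 4²) = -90*√(100 + 16) = -180*√29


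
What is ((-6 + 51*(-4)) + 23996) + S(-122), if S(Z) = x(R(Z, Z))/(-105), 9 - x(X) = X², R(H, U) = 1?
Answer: 2497522/105 ≈ 23786.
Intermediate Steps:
x(X) = 9 - X²
S(Z) = -8/105 (S(Z) = (9 - 1*1²)/(-105) = (9 - 1*1)*(-1/105) = (9 - 1)*(-1/105) = 8*(-1/105) = -8/105)
((-6 + 51*(-4)) + 23996) + S(-122) = ((-6 + 51*(-4)) + 23996) - 8/105 = ((-6 - 204) + 23996) - 8/105 = (-210 + 23996) - 8/105 = 23786 - 8/105 = 2497522/105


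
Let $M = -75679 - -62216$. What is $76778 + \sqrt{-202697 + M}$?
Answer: $76778 + 4 i \sqrt{13510} \approx 76778.0 + 464.93 i$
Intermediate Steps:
$M = -13463$ ($M = -75679 + 62216 = -13463$)
$76778 + \sqrt{-202697 + M} = 76778 + \sqrt{-202697 - 13463} = 76778 + \sqrt{-216160} = 76778 + 4 i \sqrt{13510}$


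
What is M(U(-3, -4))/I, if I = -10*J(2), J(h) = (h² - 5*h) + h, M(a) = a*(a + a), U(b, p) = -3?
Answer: 9/20 ≈ 0.45000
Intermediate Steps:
M(a) = 2*a² (M(a) = a*(2*a) = 2*a²)
J(h) = h² - 4*h
I = 40 (I = -20*(-4 + 2) = -20*(-2) = -10*(-4) = 40)
M(U(-3, -4))/I = (2*(-3)²)/40 = (2*9)*(1/40) = 18*(1/40) = 9/20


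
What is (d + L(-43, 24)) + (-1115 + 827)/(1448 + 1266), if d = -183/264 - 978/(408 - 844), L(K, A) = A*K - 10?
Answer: -13544237177/13016344 ≈ -1040.6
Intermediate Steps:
L(K, A) = -10 + A*K
d = 14867/9592 (d = -183*1/264 - 978/(-436) = -61/88 - 978*(-1/436) = -61/88 + 489/218 = 14867/9592 ≈ 1.5499)
(d + L(-43, 24)) + (-1115 + 827)/(1448 + 1266) = (14867/9592 + (-10 + 24*(-43))) + (-1115 + 827)/(1448 + 1266) = (14867/9592 + (-10 - 1032)) - 288/2714 = (14867/9592 - 1042) - 288*1/2714 = -9979997/9592 - 144/1357 = -13544237177/13016344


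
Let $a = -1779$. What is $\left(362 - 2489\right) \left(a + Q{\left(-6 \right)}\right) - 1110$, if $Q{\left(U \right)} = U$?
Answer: $3795585$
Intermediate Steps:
$\left(362 - 2489\right) \left(a + Q{\left(-6 \right)}\right) - 1110 = \left(362 - 2489\right) \left(-1779 - 6\right) - 1110 = \left(-2127\right) \left(-1785\right) - 1110 = 3796695 - 1110 = 3795585$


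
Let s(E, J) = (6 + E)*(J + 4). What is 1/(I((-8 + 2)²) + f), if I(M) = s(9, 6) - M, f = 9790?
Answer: 1/9904 ≈ 0.00010097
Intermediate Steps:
s(E, J) = (4 + J)*(6 + E) (s(E, J) = (6 + E)*(4 + J) = (4 + J)*(6 + E))
I(M) = 150 - M (I(M) = (24 + 4*9 + 6*6 + 9*6) - M = (24 + 36 + 36 + 54) - M = 150 - M)
1/(I((-8 + 2)²) + f) = 1/((150 - (-8 + 2)²) + 9790) = 1/((150 - 1*(-6)²) + 9790) = 1/((150 - 1*36) + 9790) = 1/((150 - 36) + 9790) = 1/(114 + 9790) = 1/9904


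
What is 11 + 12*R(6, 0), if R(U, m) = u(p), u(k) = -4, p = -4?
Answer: -37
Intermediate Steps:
R(U, m) = -4
11 + 12*R(6, 0) = 11 + 12*(-4) = 11 - 48 = -37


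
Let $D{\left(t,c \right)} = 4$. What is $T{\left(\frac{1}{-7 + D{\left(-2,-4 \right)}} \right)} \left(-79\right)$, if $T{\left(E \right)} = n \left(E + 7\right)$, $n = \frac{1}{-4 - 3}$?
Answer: $\frac{1580}{21} \approx 75.238$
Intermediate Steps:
$n = - \frac{1}{7}$ ($n = \frac{1}{-7} = - \frac{1}{7} \approx -0.14286$)
$T{\left(E \right)} = -1 - \frac{E}{7}$ ($T{\left(E \right)} = - \frac{E + 7}{7} = - \frac{7 + E}{7} = -1 - \frac{E}{7}$)
$T{\left(\frac{1}{-7 + D{\left(-2,-4 \right)}} \right)} \left(-79\right) = \left(-1 - \frac{1}{7 \left(-7 + 4\right)}\right) \left(-79\right) = \left(-1 - \frac{1}{7 \left(-3\right)}\right) \left(-79\right) = \left(-1 - - \frac{1}{21}\right) \left(-79\right) = \left(-1 + \frac{1}{21}\right) \left(-79\right) = \left(- \frac{20}{21}\right) \left(-79\right) = \frac{1580}{21}$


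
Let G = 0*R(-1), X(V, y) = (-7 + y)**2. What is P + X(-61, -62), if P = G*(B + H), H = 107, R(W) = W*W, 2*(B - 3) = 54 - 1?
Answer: 4761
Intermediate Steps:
B = 59/2 (B = 3 + (54 - 1)/2 = 3 + (1/2)*53 = 3 + 53/2 = 59/2 ≈ 29.500)
R(W) = W**2
G = 0 (G = 0*(-1)**2 = 0*1 = 0)
P = 0 (P = 0*(59/2 + 107) = 0*(273/2) = 0)
P + X(-61, -62) = 0 + (-7 - 62)**2 = 0 + (-69)**2 = 0 + 4761 = 4761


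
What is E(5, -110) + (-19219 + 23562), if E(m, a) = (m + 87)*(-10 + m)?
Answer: 3883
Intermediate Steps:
E(m, a) = (-10 + m)*(87 + m) (E(m, a) = (87 + m)*(-10 + m) = (-10 + m)*(87 + m))
E(5, -110) + (-19219 + 23562) = (-870 + 5² + 77*5) + (-19219 + 23562) = (-870 + 25 + 385) + 4343 = -460 + 4343 = 3883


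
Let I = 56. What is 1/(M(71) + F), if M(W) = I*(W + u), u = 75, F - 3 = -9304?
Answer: -1/1125 ≈ -0.00088889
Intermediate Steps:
F = -9301 (F = 3 - 9304 = -9301)
M(W) = 4200 + 56*W (M(W) = 56*(W + 75) = 56*(75 + W) = 4200 + 56*W)
1/(M(71) + F) = 1/((4200 + 56*71) - 9301) = 1/((4200 + 3976) - 9301) = 1/(8176 - 9301) = 1/(-1125) = -1/1125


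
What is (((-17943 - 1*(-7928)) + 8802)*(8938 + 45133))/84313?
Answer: -65588123/84313 ≈ -777.91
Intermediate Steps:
(((-17943 - 1*(-7928)) + 8802)*(8938 + 45133))/84313 = (((-17943 + 7928) + 8802)*54071)*(1/84313) = ((-10015 + 8802)*54071)*(1/84313) = -1213*54071*(1/84313) = -65588123*1/84313 = -65588123/84313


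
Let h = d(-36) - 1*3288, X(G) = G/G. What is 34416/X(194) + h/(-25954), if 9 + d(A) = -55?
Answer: 446618108/12977 ≈ 34416.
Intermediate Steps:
d(A) = -64 (d(A) = -9 - 55 = -64)
X(G) = 1
h = -3352 (h = -64 - 1*3288 = -64 - 3288 = -3352)
34416/X(194) + h/(-25954) = 34416/1 - 3352/(-25954) = 34416*1 - 3352*(-1/25954) = 34416 + 1676/12977 = 446618108/12977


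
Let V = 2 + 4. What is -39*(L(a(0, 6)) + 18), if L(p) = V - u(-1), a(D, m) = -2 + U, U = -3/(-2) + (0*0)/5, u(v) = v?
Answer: -975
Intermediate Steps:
V = 6
U = 3/2 (U = -3*(-½) + 0*(⅕) = 3/2 + 0 = 3/2 ≈ 1.5000)
a(D, m) = -½ (a(D, m) = -2 + 3/2 = -½)
L(p) = 7 (L(p) = 6 - 1*(-1) = 6 + 1 = 7)
-39*(L(a(0, 6)) + 18) = -39*(7 + 18) = -39*25 = -975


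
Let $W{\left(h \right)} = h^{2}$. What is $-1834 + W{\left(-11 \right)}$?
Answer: $-1713$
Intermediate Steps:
$-1834 + W{\left(-11 \right)} = -1834 + \left(-11\right)^{2} = -1834 + 121 = -1713$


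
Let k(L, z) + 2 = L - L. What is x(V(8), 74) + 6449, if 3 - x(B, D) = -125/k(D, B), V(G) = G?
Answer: 12779/2 ≈ 6389.5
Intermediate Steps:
k(L, z) = -2 (k(L, z) = -2 + (L - L) = -2 + 0 = -2)
x(B, D) = -119/2 (x(B, D) = 3 - (-125)/(-2) = 3 - (-125)*(-1)/2 = 3 - 1*125/2 = 3 - 125/2 = -119/2)
x(V(8), 74) + 6449 = -119/2 + 6449 = 12779/2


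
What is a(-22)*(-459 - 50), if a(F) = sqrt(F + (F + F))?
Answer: -509*I*sqrt(66) ≈ -4135.1*I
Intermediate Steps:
a(F) = sqrt(3)*sqrt(F) (a(F) = sqrt(F + 2*F) = sqrt(3*F) = sqrt(3)*sqrt(F))
a(-22)*(-459 - 50) = (sqrt(3)*sqrt(-22))*(-459 - 50) = (sqrt(3)*(I*sqrt(22)))*(-509) = (I*sqrt(66))*(-509) = -509*I*sqrt(66)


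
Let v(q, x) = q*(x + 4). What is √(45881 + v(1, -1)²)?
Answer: √45890 ≈ 214.22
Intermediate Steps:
v(q, x) = q*(4 + x)
√(45881 + v(1, -1)²) = √(45881 + (1*(4 - 1))²) = √(45881 + (1*3)²) = √(45881 + 3²) = √(45881 + 9) = √45890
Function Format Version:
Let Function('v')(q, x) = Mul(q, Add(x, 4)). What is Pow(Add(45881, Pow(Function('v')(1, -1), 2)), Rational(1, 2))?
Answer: Pow(45890, Rational(1, 2)) ≈ 214.22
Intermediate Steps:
Function('v')(q, x) = Mul(q, Add(4, x))
Pow(Add(45881, Pow(Function('v')(1, -1), 2)), Rational(1, 2)) = Pow(Add(45881, Pow(Mul(1, Add(4, -1)), 2)), Rational(1, 2)) = Pow(Add(45881, Pow(Mul(1, 3), 2)), Rational(1, 2)) = Pow(Add(45881, Pow(3, 2)), Rational(1, 2)) = Pow(Add(45881, 9), Rational(1, 2)) = Pow(45890, Rational(1, 2))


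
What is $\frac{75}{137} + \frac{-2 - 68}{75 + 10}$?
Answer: $- \frac{643}{2329} \approx -0.27608$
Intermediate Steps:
$\frac{75}{137} + \frac{-2 - 68}{75 + 10} = 75 \cdot \frac{1}{137} - \frac{70}{85} = \frac{75}{137} - \frac{14}{17} = - \frac{643}{2329}$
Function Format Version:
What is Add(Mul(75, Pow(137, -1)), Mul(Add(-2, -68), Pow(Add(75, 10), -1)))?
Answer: Rational(-643, 2329) ≈ -0.27608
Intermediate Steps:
Add(Mul(75, Pow(137, -1)), Mul(Add(-2, -68), Pow(Add(75, 10), -1))) = Add(Mul(75, Rational(1, 137)), Mul(-70, Pow(85, -1))) = Add(Rational(75, 137), Mul(-70, Rational(1, 85))) = Add(Rational(75, 137), Rational(-14, 17)) = Rational(-643, 2329)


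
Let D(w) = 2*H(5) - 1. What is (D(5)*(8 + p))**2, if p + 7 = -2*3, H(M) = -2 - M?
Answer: 5625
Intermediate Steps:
p = -13 (p = -7 - 2*3 = -7 - 6 = -13)
D(w) = -15 (D(w) = 2*(-2 - 1*5) - 1 = 2*(-2 - 5) - 1 = 2*(-7) - 1 = -14 - 1 = -15)
(D(5)*(8 + p))**2 = (-15*(8 - 13))**2 = (-15*(-5))**2 = 75**2 = 5625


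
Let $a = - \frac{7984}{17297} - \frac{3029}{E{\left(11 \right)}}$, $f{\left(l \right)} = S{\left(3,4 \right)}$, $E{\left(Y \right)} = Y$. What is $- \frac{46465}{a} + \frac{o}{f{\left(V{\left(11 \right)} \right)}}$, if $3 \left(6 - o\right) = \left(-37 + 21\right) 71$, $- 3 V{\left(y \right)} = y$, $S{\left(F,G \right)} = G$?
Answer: $\frac{27775249693}{104960874} \approx 264.63$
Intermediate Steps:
$V{\left(y \right)} = - \frac{y}{3}$
$f{\left(l \right)} = 4$
$a = - \frac{52480437}{190267}$ ($a = - \frac{7984}{17297} - \frac{3029}{11} = - \frac{52480437}{190267} \approx -275.83$)
$o = \frac{1154}{3}$ ($o = 6 - \frac{\left(-37 + 21\right) 71}{3} = 6 - \frac{\left(-16\right) 71}{3} = 6 - - \frac{1136}{3} = 6 + \frac{1136}{3} = \frac{1154}{3} \approx 384.67$)
$- \frac{46465}{a} + \frac{o}{f{\left(V{\left(11 \right)} \right)}} = - \frac{46465}{- \frac{52480437}{190267}} + \frac{1154}{3 \cdot 4} = \left(-46465\right) \left(- \frac{190267}{52480437}\right) + \frac{1154}{3} \cdot \frac{1}{4} = \frac{8840756155}{52480437} + \frac{577}{6} = \frac{27775249693}{104960874}$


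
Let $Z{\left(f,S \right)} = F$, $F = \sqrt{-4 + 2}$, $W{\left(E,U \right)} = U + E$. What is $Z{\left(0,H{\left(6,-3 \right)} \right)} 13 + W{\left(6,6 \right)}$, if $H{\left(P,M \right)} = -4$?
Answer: $12 + 13 i \sqrt{2} \approx 12.0 + 18.385 i$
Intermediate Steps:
$W{\left(E,U \right)} = E + U$
$F = i \sqrt{2}$ ($F = \sqrt{-2} = i \sqrt{2} \approx 1.4142 i$)
$Z{\left(f,S \right)} = i \sqrt{2}$
$Z{\left(0,H{\left(6,-3 \right)} \right)} 13 + W{\left(6,6 \right)} = i \sqrt{2} \cdot 13 + \left(6 + 6\right) = 13 i \sqrt{2} + 12 = 12 + 13 i \sqrt{2}$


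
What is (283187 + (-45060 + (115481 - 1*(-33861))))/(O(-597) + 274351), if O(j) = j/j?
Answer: 387469/274352 ≈ 1.4123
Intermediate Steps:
O(j) = 1
(283187 + (-45060 + (115481 - 1*(-33861))))/(O(-597) + 274351) = (283187 + (-45060 + (115481 - 1*(-33861))))/(1 + 274351) = (283187 + (-45060 + (115481 + 33861)))/274352 = (283187 + (-45060 + 149342))*(1/274352) = (283187 + 104282)*(1/274352) = 387469*(1/274352) = 387469/274352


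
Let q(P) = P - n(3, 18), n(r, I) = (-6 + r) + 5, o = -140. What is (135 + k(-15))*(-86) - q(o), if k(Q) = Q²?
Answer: -30818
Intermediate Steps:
n(r, I) = -1 + r
q(P) = -2 + P (q(P) = P - (-1 + 3) = P - 1*2 = P - 2 = -2 + P)
(135 + k(-15))*(-86) - q(o) = (135 + (-15)²)*(-86) - (-2 - 140) = (135 + 225)*(-86) - 1*(-142) = 360*(-86) + 142 = -30960 + 142 = -30818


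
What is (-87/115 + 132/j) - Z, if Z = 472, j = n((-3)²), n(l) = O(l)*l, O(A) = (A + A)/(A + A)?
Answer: -158041/345 ≈ -458.09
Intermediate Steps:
O(A) = 1 (O(A) = (2*A)/((2*A)) = (2*A)*(1/(2*A)) = 1)
n(l) = l (n(l) = 1*l = l)
j = 9 (j = (-3)² = 9)
(-87/115 + 132/j) - Z = (-87/115 + 132/9) - 1*472 = (-87*1/115 + 132*(⅑)) - 472 = (-87/115 + 44/3) - 472 = 4799/345 - 472 = -158041/345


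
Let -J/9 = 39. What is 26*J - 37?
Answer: -9163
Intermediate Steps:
J = -351 (J = -9*39 = -351)
26*J - 37 = 26*(-351) - 37 = -9126 - 37 = -9163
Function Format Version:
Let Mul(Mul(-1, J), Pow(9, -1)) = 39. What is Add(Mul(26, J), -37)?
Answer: -9163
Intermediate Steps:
J = -351 (J = Mul(-9, 39) = -351)
Add(Mul(26, J), -37) = Add(Mul(26, -351), -37) = Add(-9126, -37) = -9163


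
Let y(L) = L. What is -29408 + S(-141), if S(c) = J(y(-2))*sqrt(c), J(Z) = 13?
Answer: -29408 + 13*I*sqrt(141) ≈ -29408.0 + 154.37*I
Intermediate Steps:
S(c) = 13*sqrt(c)
-29408 + S(-141) = -29408 + 13*sqrt(-141) = -29408 + 13*(I*sqrt(141)) = -29408 + 13*I*sqrt(141)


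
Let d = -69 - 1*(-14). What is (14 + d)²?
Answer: 1681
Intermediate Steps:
d = -55 (d = -69 + 14 = -55)
(14 + d)² = (14 - 55)² = (-41)² = 1681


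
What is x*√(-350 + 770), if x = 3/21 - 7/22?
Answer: -27*√105/77 ≈ -3.5931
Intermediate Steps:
x = -27/154 (x = 3*(1/21) - 7*1/22 = ⅐ - 7/22 = -27/154 ≈ -0.17532)
x*√(-350 + 770) = -27*√(-350 + 770)/154 = -27*√105/77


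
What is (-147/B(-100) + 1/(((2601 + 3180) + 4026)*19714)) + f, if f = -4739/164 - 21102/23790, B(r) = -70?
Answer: -1740149892958693/62859072925740 ≈ -27.683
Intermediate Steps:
f = -19366923/650260 (f = -4739*1/164 - 21102*1/23790 = -4739/164 - 3517/3965 = -19366923/650260 ≈ -29.783)
(-147/B(-100) + 1/(((2601 + 3180) + 4026)*19714)) + f = (-147/(-70) + 1/(((2601 + 3180) + 4026)*19714)) - 19366923/650260 = (-147*(-1/70) + (1/19714)/(5781 + 4026)) - 19366923/650260 = (21/10 + (1/19714)/9807) - 19366923/650260 = (21/10 + (1/9807)*(1/19714)) - 19366923/650260 = (21/10 + 1/193335198) - 19366923/650260 = 1015009792/483337995 - 19366923/650260 = -1740149892958693/62859072925740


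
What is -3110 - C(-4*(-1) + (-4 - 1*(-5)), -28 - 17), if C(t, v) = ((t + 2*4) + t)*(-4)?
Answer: -3038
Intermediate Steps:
C(t, v) = -32 - 8*t (C(t, v) = ((t + 8) + t)*(-4) = ((8 + t) + t)*(-4) = (8 + 2*t)*(-4) = -32 - 8*t)
-3110 - C(-4*(-1) + (-4 - 1*(-5)), -28 - 17) = -3110 - (-32 - 8*(-4*(-1) + (-4 - 1*(-5)))) = -3110 - (-32 - 8*(4 + (-4 + 5))) = -3110 - (-32 - 8*(4 + 1)) = -3110 - (-32 - 8*5) = -3110 - (-32 - 40) = -3110 - 1*(-72) = -3110 + 72 = -3038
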